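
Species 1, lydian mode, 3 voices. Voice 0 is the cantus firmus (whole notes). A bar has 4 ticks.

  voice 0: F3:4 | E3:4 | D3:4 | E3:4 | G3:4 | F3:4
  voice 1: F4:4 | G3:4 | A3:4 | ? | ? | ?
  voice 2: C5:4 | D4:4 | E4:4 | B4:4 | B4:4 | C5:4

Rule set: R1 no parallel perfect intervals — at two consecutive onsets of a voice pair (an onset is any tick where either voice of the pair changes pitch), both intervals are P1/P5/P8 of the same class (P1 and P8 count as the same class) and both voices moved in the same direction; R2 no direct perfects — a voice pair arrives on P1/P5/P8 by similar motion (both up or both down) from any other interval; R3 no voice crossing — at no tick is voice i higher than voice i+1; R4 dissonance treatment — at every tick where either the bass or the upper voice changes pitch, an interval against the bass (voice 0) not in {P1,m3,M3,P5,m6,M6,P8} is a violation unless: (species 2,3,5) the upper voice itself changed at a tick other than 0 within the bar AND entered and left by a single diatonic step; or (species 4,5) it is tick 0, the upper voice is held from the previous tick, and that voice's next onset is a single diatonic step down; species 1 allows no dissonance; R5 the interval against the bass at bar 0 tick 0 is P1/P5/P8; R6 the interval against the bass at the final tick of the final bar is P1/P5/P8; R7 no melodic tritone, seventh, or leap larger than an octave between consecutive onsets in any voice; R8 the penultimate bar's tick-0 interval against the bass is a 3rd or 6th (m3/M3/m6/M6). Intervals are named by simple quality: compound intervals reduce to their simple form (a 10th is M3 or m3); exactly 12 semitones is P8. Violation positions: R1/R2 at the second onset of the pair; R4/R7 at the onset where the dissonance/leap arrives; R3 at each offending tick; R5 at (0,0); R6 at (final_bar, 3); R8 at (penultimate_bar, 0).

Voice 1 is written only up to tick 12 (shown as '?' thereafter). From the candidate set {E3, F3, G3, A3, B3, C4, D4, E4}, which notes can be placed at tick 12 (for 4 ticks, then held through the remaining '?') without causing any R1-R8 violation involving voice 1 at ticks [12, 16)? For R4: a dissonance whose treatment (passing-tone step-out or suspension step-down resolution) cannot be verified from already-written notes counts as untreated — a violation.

E3: legal
F3: violates R4
G3: legal
A3: violates R4
B3: violates R1,R2
C4: legal
D4: violates R4
E4: violates R1,R2

{C4, E3, G3}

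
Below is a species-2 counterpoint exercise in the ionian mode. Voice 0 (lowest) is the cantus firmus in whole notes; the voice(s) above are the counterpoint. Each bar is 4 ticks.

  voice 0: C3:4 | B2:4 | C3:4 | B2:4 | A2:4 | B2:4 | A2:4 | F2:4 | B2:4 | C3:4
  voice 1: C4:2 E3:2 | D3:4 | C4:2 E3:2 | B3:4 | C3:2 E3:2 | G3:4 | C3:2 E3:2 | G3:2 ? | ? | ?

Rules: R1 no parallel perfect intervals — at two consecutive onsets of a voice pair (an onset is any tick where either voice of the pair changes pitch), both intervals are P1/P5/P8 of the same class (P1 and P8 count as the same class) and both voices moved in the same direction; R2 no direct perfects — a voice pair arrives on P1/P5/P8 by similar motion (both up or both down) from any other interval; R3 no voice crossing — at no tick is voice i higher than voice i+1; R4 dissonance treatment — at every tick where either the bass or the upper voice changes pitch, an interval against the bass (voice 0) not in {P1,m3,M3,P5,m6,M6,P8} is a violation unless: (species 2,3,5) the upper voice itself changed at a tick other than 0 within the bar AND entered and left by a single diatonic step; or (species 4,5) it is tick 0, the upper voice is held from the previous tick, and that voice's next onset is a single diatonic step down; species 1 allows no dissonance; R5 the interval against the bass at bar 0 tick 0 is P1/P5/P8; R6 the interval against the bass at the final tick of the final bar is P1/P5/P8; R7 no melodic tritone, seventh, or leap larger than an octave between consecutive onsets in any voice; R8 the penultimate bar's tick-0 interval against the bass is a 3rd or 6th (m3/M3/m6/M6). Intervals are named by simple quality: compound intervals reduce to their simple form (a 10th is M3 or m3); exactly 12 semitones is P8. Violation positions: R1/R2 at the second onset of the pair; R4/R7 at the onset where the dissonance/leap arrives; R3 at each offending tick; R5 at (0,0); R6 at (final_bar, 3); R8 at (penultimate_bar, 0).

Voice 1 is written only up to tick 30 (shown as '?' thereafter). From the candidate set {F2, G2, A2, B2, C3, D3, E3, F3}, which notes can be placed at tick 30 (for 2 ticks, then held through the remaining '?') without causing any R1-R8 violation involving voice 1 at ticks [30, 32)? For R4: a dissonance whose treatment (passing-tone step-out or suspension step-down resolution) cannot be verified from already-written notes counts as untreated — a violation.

{C3, D3, F3}

F2: violates R7
G2: violates R4
A2: violates R7
B2: violates R4
C3: legal
D3: legal
E3: violates R4
F3: legal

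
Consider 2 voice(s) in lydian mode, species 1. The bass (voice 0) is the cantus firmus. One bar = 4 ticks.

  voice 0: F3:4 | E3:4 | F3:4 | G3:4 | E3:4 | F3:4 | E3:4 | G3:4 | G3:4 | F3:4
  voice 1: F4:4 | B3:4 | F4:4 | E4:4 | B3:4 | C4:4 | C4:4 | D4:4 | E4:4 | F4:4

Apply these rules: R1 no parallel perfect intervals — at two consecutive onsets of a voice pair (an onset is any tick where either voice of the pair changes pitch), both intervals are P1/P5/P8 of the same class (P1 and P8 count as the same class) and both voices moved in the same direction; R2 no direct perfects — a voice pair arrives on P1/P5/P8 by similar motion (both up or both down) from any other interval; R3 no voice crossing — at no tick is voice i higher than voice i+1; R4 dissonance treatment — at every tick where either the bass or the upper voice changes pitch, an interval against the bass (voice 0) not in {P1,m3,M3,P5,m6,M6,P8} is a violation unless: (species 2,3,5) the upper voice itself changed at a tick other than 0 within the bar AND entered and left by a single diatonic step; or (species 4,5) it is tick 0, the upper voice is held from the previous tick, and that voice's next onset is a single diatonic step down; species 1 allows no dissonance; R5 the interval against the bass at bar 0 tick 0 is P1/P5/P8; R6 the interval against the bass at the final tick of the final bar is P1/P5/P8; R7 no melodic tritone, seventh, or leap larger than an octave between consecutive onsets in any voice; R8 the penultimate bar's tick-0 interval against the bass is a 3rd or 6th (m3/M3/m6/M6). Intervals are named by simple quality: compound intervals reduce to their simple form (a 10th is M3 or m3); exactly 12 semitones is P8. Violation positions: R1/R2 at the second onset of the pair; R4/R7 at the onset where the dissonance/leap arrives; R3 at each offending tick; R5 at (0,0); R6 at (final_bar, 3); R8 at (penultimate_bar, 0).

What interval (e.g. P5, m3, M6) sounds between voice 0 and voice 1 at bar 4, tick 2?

P5

voice 0=E3 voice 1=B3 -> P5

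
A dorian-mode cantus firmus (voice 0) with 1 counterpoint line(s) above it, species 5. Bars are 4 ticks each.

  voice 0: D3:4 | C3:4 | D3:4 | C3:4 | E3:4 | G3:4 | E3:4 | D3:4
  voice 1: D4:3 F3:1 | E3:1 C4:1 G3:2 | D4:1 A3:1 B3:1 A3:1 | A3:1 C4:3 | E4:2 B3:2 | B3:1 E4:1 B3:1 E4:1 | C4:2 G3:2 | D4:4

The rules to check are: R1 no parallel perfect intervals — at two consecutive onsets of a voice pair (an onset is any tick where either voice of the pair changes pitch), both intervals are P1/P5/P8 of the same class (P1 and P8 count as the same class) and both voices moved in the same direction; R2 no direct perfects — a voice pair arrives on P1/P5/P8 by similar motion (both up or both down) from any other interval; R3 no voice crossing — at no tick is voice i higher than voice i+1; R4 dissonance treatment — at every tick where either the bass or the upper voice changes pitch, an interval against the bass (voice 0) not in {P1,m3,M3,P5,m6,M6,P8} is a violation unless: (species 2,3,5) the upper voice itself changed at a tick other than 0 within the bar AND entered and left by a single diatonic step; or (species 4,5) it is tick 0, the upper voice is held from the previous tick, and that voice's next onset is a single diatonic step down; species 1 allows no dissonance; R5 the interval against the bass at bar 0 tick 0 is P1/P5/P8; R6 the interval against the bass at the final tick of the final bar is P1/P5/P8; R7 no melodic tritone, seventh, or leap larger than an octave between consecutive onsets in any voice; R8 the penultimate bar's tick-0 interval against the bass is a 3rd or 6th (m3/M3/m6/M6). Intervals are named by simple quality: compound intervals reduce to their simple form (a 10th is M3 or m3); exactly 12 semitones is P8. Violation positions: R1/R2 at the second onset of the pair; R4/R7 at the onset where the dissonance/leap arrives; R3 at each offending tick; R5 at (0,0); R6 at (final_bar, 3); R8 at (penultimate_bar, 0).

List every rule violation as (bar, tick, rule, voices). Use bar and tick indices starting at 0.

(2, 0, R2, (0, 1))
(4, 0, R1, (0, 1))

bar 0: v0=D3 v1=D4 downbeat P8
bar 1: v0=C3 v1=E3 downbeat M3
bar 2: v0=D3 v1=D4 downbeat P8
bar 3: v0=C3 v1=A3 downbeat M6
bar 4: v0=E3 v1=E4 downbeat P8
bar 5: v0=G3 v1=B3 downbeat M3
bar 6: v0=E3 v1=C4 downbeat m6
bar 7: v0=D3 v1=D4 downbeat P8
  -> R2 @ bar 2 tick 0 v(0, 1): C3/G3 P5 -> D3/D4 P8 similar
  -> R1 @ bar 4 tick 0 v(0, 1): C3/C4 P8 -> E3/E4 P8 similar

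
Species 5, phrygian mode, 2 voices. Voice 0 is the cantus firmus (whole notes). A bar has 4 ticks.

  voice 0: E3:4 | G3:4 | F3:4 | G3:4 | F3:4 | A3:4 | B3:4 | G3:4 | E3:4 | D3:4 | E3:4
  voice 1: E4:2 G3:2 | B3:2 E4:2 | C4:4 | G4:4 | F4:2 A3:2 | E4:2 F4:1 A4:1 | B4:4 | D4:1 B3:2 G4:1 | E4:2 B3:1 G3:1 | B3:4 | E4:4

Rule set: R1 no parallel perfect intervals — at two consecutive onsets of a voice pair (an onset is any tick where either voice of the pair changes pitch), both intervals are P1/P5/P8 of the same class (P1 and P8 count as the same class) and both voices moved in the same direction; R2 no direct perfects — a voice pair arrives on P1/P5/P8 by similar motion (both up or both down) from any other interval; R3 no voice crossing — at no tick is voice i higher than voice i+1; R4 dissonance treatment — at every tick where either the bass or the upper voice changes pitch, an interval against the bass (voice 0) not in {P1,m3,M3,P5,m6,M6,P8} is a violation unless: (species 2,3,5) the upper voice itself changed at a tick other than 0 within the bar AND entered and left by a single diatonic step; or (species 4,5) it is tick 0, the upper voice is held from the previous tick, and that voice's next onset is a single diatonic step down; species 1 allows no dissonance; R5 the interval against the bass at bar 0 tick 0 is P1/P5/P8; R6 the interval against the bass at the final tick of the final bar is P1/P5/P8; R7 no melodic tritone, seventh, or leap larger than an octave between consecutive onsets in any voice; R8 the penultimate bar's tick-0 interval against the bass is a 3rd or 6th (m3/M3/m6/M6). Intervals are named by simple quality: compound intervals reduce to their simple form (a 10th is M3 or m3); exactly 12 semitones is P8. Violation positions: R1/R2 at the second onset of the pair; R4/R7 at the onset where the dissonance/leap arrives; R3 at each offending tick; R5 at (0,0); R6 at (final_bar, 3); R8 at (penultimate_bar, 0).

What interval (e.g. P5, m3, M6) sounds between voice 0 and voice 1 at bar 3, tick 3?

voice 0=G3 voice 1=G4 -> P8

P8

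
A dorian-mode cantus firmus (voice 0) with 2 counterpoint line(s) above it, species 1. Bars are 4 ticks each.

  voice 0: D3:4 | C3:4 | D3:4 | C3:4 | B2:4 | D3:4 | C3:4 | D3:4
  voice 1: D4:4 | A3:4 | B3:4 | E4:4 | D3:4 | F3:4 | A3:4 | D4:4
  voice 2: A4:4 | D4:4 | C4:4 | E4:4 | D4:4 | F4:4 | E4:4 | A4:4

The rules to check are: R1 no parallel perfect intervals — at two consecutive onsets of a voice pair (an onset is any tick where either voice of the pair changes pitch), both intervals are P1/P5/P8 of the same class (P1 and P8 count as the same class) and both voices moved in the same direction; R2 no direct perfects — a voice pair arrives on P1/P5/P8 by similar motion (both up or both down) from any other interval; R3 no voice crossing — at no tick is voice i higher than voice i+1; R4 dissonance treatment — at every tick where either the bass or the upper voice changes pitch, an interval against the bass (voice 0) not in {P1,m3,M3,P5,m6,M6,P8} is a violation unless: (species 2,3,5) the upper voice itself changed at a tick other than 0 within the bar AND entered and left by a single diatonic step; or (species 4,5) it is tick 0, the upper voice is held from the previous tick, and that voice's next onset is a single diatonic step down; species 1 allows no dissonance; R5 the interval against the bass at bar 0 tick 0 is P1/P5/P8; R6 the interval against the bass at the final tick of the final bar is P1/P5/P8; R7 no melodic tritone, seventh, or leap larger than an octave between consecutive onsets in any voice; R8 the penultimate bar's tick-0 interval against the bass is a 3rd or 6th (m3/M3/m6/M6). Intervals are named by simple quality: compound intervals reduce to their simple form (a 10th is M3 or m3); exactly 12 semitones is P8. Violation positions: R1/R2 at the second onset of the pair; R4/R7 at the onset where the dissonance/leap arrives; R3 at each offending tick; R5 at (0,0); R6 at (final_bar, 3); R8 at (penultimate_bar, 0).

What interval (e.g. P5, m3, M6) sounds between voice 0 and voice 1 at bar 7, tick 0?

P8

voice 0=D3 voice 1=D4 -> P8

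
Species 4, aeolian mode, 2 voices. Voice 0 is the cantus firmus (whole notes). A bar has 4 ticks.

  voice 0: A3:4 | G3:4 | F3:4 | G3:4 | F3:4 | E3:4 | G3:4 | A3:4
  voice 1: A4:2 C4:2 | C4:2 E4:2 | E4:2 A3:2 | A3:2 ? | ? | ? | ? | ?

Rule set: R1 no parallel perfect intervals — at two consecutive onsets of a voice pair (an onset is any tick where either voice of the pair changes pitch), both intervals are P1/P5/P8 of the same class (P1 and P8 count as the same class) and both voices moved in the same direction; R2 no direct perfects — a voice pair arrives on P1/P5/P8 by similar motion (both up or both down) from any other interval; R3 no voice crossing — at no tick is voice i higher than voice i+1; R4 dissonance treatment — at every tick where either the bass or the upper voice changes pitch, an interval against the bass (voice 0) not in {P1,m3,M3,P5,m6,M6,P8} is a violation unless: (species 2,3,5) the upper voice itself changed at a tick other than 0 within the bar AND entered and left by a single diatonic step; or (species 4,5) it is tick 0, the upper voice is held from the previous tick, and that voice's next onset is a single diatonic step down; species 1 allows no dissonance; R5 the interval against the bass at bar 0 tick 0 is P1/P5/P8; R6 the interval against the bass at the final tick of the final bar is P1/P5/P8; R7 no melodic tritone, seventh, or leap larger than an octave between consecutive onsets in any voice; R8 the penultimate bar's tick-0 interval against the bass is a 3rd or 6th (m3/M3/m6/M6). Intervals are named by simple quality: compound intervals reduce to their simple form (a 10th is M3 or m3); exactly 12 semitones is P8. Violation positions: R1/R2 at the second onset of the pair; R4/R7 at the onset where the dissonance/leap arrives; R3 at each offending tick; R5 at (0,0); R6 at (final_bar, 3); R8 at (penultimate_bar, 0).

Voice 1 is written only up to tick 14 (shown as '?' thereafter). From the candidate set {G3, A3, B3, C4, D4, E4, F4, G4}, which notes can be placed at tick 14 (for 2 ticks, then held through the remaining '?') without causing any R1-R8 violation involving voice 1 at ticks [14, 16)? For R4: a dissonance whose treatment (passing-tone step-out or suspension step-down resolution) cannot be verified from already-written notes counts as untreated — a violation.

G3: legal
A3: legal
B3: legal
C4: violates R4
D4: legal
E4: legal
F4: violates R4
G4: violates R7

{A3, B3, D4, E4, G3}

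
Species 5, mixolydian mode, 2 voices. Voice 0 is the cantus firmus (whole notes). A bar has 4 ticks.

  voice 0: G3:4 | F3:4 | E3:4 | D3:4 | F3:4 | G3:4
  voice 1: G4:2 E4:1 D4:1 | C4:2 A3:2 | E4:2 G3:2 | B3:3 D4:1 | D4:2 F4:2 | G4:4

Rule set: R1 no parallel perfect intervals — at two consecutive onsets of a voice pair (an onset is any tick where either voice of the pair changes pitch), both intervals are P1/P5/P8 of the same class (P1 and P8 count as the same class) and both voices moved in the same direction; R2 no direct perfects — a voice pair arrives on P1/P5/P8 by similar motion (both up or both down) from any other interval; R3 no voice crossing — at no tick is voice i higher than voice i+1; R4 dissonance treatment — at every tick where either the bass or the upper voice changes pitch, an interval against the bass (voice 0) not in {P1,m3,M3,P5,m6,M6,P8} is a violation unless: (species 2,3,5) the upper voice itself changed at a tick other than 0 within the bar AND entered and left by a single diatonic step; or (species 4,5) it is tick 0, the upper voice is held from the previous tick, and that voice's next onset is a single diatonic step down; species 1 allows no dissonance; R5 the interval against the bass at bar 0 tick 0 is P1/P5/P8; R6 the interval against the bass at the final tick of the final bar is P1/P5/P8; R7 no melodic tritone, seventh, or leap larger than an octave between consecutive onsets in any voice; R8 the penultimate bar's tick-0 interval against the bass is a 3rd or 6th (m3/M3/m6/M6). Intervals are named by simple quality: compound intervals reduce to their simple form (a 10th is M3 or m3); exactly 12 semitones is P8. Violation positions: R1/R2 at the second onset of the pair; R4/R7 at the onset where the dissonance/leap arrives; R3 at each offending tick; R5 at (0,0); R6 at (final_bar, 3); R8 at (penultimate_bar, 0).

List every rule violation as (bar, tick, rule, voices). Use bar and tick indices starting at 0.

bar 0: v0=G3 v1=G4 downbeat P8
bar 1: v0=F3 v1=C4 downbeat P5
bar 2: v0=E3 v1=E4 downbeat P8
bar 3: v0=D3 v1=B3 downbeat M6
bar 4: v0=F3 v1=D4 downbeat M6
bar 5: v0=G3 v1=G4 downbeat P8
  -> R1 @ bar 1 tick 0 v(0, 1): G3/D4 P5 -> F3/C4 P5 similar
  -> R1 @ bar 5 tick 0 v(0, 1): F3/F4 P8 -> G3/G4 P8 similar

(1, 0, R1, (0, 1))
(5, 0, R1, (0, 1))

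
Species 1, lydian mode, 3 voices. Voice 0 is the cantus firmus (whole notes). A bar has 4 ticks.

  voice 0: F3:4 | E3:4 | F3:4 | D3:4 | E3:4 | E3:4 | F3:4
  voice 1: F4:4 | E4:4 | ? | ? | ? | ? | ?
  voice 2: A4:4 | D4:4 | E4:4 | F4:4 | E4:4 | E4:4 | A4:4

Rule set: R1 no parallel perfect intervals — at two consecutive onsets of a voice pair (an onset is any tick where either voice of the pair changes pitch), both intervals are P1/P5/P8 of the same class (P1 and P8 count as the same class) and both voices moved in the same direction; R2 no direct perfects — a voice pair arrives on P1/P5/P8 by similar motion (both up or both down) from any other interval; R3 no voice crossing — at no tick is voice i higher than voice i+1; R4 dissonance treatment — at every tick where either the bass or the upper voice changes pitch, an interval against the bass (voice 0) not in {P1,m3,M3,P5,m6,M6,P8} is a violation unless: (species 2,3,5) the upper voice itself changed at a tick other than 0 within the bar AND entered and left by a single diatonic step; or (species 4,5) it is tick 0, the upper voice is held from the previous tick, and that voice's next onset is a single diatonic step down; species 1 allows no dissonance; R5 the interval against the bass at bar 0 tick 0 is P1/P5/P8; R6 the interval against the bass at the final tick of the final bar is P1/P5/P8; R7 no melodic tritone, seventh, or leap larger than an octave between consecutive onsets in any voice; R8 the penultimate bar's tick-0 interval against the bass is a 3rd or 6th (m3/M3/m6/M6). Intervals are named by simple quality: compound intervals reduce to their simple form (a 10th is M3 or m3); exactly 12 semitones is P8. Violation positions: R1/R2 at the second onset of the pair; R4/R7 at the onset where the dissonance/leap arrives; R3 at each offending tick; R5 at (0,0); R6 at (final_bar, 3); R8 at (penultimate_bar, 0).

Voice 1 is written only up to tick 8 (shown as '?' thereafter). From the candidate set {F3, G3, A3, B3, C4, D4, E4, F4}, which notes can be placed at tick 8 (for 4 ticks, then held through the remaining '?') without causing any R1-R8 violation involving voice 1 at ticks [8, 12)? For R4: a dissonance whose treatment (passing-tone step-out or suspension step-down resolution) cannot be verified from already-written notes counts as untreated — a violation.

F3: violates R7
G3: violates R4
A3: legal
B3: violates R4
C4: legal
D4: legal
E4: violates R4
F4: violates R1,R3

{A3, C4, D4}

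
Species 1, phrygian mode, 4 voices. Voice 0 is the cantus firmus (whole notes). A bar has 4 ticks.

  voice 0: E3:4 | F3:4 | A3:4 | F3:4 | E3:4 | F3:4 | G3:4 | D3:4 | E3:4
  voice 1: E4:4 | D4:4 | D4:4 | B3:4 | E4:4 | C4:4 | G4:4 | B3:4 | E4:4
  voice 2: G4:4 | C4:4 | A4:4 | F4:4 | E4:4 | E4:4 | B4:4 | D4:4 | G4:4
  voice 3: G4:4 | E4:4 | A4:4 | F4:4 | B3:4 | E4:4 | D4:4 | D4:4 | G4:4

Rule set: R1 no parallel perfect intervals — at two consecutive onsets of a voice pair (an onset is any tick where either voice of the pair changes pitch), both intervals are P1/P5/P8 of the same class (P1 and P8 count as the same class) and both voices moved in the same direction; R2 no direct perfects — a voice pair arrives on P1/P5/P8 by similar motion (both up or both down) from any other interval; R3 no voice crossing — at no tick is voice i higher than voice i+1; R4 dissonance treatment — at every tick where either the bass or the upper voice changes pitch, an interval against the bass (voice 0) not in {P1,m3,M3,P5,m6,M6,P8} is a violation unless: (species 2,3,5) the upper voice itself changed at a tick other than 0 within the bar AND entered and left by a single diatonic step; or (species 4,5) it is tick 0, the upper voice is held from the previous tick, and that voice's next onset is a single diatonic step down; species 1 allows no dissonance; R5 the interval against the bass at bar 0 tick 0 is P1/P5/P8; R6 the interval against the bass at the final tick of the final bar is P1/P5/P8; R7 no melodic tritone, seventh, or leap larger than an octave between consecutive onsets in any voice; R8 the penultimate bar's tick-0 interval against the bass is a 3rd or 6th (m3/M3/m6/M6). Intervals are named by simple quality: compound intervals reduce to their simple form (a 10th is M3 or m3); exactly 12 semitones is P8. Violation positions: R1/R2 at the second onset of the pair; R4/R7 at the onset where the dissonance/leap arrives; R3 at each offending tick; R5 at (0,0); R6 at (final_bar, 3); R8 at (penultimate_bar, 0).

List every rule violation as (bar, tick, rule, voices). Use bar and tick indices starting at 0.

bar 0: v0=E3 v1=E4 v2=G4 v3=G4 downbeat m3
bar 1: v0=F3 v1=D4 v2=C4 v3=E4 downbeat M7
bar 2: v0=A3 v1=D4 v2=A4 v3=A4 downbeat P8
bar 3: v0=F3 v1=B3 v2=F4 v3=F4 downbeat P8
bar 4: v0=E3 v1=E4 v2=E4 v3=B3 downbeat P5
bar 5: v0=F3 v1=C4 v2=E4 v3=E4 downbeat M7
bar 6: v0=G3 v1=G4 v2=B4 v3=D4 downbeat P5
bar 7: v0=D3 v1=B3 v2=D4 v3=D4 downbeat P8
bar 8: v0=E3 v1=E4 v2=G4 v3=G4 downbeat m3
  -> R5 @ bar 0 tick 0 v(0, 2): opens on m3
  -> R5 @ bar 0 tick 0 v(0, 3): opens on m3
  -> R3 @ bar 1 tick 0 v(1, 2): D4 above C4
  -> R4 @ bar 1 tick 0 v(0, 3): F3/E4 M7 untreated
  -> R3 @ bar 1 tick 1 v(1, 2): D4 above C4
  -> R3 @ bar 1 tick 2 v(1, 2): D4 above C4
  -> R3 @ bar 1 tick 3 v(1, 2): D4 above C4
  -> R2 @ bar 2 tick 0 v(0, 2): F3/C4 P5 -> A3/A4 P8 similar
  -> R2 @ bar 2 tick 0 v(0, 3): F3/E4 M7 -> A3/A4 P8 similar
  -> R2 @ bar 2 tick 0 v(2, 3): C4/E4 M3 -> A4/A4 P1 similar
  -> R4 @ bar 2 tick 0 v(0, 1): A3/D4 P4 untreated
  -> R1 @ bar 3 tick 0 v(0, 2): A3/A4 P8 -> F3/F4 P8 similar
  -> R1 @ bar 3 tick 0 v(0, 3): A3/A4 P8 -> F3/F4 P8 similar
  -> R1 @ bar 3 tick 0 v(2, 3): A4/A4 P1 -> F4/F4 P1 similar
  -> R4 @ bar 3 tick 0 v(0, 1): F3/B3 TT untreated
  -> R1 @ bar 4 tick 0 v(0, 2): F3/F4 P8 -> E3/E4 P8 similar
  -> R2 @ bar 4 tick 0 v(0, 3): F3/F4 P8 -> E3/B3 P5 similar
  -> R3 @ bar 4 tick 0 v(2, 3): E4 above B3
  -> R7 @ bar 4 tick 0 v(3,): F4->B3 leap 6st
  -> R3 @ bar 4 tick 1 v(2, 3): E4 above B3
  -> R3 @ bar 4 tick 2 v(2, 3): E4 above B3
  -> R3 @ bar 4 tick 3 v(2, 3): E4 above B3
  -> R4 @ bar 5 tick 0 v(0, 2): F3/E4 M7 untreated
  -> R4 @ bar 5 tick 0 v(0, 3): F3/E4 M7 untreated
  -> R2 @ bar 6 tick 0 v(0, 1): F3/C4 P5 -> G3/G4 P8 similar
  -> R3 @ bar 6 tick 0 v(2, 3): B4 above D4
  -> R3 @ bar 6 tick 1 v(2, 3): B4 above D4
  -> R3 @ bar 6 tick 2 v(2, 3): B4 above D4
  -> R3 @ bar 6 tick 3 v(2, 3): B4 above D4
  -> R2 @ bar 7 tick 0 v(0, 2): G3/B4 M3 -> D3/D4 P8 similar
  -> R8 @ bar 7 tick 0 v(0, 2): penult P8 not 3rd/6th
  -> R8 @ bar 7 tick 0 v(0, 3): penult P8 not 3rd/6th
  -> R1 @ bar 8 tick 0 v(2, 3): D4/D4 P1 -> G4/G4 P1 similar
  -> R2 @ bar 8 tick 0 v(0, 1): D3/B3 M6 -> E3/E4 P8 similar
  -> R6 @ bar 8 tick 3 v(0, 2): closes on m3
  -> R6 @ bar 8 tick 3 v(0, 3): closes on m3

(0, 0, R5, (0, 2))
(0, 0, R5, (0, 3))
(1, 0, R3, (1, 2))
(1, 0, R4, (0, 3))
(1, 1, R3, (1, 2))
(1, 2, R3, (1, 2))
(1, 3, R3, (1, 2))
(2, 0, R2, (0, 2))
(2, 0, R2, (0, 3))
(2, 0, R2, (2, 3))
(2, 0, R4, (0, 1))
(3, 0, R1, (0, 2))
(3, 0, R1, (0, 3))
(3, 0, R1, (2, 3))
(3, 0, R4, (0, 1))
(4, 0, R1, (0, 2))
(4, 0, R2, (0, 3))
(4, 0, R3, (2, 3))
(4, 0, R7, (3,))
(4, 1, R3, (2, 3))
(4, 2, R3, (2, 3))
(4, 3, R3, (2, 3))
(5, 0, R4, (0, 2))
(5, 0, R4, (0, 3))
(6, 0, R2, (0, 1))
(6, 0, R3, (2, 3))
(6, 1, R3, (2, 3))
(6, 2, R3, (2, 3))
(6, 3, R3, (2, 3))
(7, 0, R2, (0, 2))
(7, 0, R8, (0, 2))
(7, 0, R8, (0, 3))
(8, 0, R1, (2, 3))
(8, 0, R2, (0, 1))
(8, 3, R6, (0, 2))
(8, 3, R6, (0, 3))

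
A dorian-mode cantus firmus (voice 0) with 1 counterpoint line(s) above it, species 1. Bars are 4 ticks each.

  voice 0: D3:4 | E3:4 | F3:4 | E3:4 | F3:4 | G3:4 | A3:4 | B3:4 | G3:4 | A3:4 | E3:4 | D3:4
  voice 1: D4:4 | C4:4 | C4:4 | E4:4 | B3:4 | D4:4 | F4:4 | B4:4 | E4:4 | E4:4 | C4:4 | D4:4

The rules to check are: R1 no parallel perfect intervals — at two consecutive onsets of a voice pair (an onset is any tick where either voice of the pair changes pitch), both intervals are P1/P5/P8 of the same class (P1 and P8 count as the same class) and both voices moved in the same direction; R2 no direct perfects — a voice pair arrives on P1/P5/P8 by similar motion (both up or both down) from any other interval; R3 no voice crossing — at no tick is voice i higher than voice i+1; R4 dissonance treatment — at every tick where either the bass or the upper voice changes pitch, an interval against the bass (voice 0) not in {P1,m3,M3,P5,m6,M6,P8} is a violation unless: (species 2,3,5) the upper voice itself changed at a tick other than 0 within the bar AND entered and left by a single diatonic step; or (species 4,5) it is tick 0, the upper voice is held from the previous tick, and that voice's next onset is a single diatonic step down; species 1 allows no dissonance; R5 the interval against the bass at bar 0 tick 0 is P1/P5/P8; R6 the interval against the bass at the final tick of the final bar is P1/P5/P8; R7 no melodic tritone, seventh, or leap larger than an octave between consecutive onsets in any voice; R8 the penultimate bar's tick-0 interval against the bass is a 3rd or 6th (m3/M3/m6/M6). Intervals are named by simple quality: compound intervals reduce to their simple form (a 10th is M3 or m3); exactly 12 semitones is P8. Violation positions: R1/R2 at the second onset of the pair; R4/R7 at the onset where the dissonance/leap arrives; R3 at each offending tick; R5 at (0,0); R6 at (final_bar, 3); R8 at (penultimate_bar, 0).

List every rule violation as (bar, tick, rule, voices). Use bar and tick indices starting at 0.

(4, 0, R4, (0, 1))
(5, 0, R2, (0, 1))
(7, 0, R2, (0, 1))
(7, 0, R7, (1,))

bar 0: v0=D3 v1=D4 downbeat P8
bar 1: v0=E3 v1=C4 downbeat m6
bar 2: v0=F3 v1=C4 downbeat P5
bar 3: v0=E3 v1=E4 downbeat P8
bar 4: v0=F3 v1=B3 downbeat TT
bar 5: v0=G3 v1=D4 downbeat P5
bar 6: v0=A3 v1=F4 downbeat m6
bar 7: v0=B3 v1=B4 downbeat P8
bar 8: v0=G3 v1=E4 downbeat M6
bar 9: v0=A3 v1=E4 downbeat P5
bar 10: v0=E3 v1=C4 downbeat m6
bar 11: v0=D3 v1=D4 downbeat P8
  -> R4 @ bar 4 tick 0 v(0, 1): F3/B3 TT untreated
  -> R2 @ bar 5 tick 0 v(0, 1): F3/B3 TT -> G3/D4 P5 similar
  -> R2 @ bar 7 tick 0 v(0, 1): A3/F4 m6 -> B3/B4 P8 similar
  -> R7 @ bar 7 tick 0 v(1,): F4->B4 leap 6st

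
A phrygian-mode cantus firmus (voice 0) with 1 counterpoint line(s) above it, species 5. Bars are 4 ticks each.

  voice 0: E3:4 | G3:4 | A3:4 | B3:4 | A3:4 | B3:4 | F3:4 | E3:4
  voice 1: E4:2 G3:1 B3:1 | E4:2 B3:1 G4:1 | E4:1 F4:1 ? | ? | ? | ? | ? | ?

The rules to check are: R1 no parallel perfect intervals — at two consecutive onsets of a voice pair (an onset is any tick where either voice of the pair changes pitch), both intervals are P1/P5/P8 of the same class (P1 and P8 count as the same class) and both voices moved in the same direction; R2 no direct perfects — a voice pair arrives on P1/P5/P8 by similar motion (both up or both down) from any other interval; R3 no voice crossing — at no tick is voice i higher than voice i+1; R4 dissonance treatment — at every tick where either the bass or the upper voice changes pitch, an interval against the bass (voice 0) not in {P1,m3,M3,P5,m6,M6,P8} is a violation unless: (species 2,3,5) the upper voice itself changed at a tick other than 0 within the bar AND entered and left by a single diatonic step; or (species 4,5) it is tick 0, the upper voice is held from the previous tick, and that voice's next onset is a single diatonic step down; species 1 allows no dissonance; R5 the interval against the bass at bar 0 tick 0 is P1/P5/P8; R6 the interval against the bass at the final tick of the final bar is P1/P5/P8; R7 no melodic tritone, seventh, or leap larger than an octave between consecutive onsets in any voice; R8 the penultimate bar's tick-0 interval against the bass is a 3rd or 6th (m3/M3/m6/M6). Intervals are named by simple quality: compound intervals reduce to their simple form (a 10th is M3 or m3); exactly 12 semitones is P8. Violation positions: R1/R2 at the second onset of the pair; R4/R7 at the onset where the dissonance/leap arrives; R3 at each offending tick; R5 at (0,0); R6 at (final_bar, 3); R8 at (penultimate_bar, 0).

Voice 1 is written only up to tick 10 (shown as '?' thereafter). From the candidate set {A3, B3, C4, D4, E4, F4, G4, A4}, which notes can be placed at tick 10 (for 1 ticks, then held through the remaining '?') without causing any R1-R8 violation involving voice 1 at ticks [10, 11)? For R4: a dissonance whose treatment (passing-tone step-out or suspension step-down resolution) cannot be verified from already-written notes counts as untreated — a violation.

{A3, A4, C4, E4, F4}

A3: legal
B3: violates R4,R7
C4: legal
D4: violates R4
E4: legal
F4: legal
G4: violates R4
A4: legal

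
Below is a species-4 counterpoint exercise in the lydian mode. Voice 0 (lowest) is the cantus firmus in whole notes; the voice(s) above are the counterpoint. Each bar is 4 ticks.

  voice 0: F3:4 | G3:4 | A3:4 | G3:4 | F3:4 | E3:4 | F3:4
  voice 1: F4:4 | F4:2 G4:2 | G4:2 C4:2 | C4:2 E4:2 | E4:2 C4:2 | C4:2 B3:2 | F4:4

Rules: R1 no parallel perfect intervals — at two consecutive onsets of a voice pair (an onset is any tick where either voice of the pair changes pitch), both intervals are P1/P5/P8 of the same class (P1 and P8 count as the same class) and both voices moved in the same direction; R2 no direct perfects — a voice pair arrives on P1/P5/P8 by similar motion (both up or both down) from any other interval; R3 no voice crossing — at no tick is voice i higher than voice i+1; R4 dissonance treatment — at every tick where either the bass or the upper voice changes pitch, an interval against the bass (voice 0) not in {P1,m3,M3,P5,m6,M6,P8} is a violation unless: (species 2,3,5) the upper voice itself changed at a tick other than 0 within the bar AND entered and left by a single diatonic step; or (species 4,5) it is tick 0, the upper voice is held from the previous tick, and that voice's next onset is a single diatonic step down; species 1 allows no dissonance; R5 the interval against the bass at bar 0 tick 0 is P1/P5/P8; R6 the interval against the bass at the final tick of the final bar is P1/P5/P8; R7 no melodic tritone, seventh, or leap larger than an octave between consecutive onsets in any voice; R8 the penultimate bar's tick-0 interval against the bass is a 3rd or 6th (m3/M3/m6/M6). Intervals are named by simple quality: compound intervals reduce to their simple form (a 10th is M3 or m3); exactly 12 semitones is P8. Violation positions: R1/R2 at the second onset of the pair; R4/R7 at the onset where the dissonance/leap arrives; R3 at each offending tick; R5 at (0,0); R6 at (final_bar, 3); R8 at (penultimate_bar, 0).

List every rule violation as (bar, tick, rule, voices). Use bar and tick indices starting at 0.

(1, 0, R4, (0, 1))
(2, 0, R4, (0, 1))
(3, 0, R4, (0, 1))
(4, 0, R4, (0, 1))
(6, 0, R2, (0, 1))
(6, 0, R7, (1,))

bar 0: v0=F3 v1=F4 downbeat P8
bar 1: v0=G3 v1=F4 downbeat m7
bar 2: v0=A3 v1=G4 downbeat m7
bar 3: v0=G3 v1=C4 downbeat P4
bar 4: v0=F3 v1=E4 downbeat M7
bar 5: v0=E3 v1=C4 downbeat m6
bar 6: v0=F3 v1=F4 downbeat P8
  -> R4 @ bar 1 tick 0 v(0, 1): G3/F4 m7 untreated
  -> R4 @ bar 2 tick 0 v(0, 1): A3/G4 m7 untreated
  -> R4 @ bar 3 tick 0 v(0, 1): G3/C4 P4 untreated
  -> R4 @ bar 4 tick 0 v(0, 1): F3/E4 M7 untreated
  -> R2 @ bar 6 tick 0 v(0, 1): E3/B3 P5 -> F3/F4 P8 similar
  -> R7 @ bar 6 tick 0 v(1,): B3->F4 leap 6st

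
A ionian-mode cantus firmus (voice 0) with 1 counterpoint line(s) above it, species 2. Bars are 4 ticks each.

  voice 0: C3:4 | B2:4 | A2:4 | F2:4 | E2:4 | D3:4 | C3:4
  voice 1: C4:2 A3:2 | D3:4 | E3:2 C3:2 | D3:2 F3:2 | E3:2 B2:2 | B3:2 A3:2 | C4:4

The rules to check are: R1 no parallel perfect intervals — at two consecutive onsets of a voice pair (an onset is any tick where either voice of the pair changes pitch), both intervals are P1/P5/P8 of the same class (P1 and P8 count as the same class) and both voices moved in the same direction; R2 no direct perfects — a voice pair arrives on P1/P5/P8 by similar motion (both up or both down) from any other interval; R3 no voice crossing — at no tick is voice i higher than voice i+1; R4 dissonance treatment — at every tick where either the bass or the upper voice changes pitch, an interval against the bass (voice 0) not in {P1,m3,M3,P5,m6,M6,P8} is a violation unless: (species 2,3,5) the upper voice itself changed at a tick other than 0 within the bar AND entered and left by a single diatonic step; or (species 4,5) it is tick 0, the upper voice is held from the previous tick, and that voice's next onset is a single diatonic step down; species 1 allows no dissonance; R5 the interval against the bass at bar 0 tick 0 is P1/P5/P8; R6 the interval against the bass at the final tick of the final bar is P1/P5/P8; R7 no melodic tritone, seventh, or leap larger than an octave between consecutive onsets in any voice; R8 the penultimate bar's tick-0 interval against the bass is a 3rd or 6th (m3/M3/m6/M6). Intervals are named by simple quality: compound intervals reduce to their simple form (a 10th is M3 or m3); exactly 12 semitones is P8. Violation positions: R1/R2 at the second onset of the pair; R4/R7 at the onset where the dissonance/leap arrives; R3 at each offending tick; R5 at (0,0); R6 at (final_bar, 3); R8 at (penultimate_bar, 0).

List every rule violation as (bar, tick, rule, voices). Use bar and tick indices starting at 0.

(4, 0, R1, (0, 1))
(5, 0, R7, (0,))

bar 0: v0=C3 v1=C4 downbeat P8
bar 1: v0=B2 v1=D3 downbeat m3
bar 2: v0=A2 v1=E3 downbeat P5
bar 3: v0=F2 v1=D3 downbeat M6
bar 4: v0=E2 v1=E3 downbeat P8
bar 5: v0=D3 v1=B3 downbeat M6
bar 6: v0=C3 v1=C4 downbeat P8
  -> R1 @ bar 4 tick 0 v(0, 1): F2/F3 P8 -> E2/E3 P8 similar
  -> R7 @ bar 5 tick 0 v(0,): E2->D3 leap 10st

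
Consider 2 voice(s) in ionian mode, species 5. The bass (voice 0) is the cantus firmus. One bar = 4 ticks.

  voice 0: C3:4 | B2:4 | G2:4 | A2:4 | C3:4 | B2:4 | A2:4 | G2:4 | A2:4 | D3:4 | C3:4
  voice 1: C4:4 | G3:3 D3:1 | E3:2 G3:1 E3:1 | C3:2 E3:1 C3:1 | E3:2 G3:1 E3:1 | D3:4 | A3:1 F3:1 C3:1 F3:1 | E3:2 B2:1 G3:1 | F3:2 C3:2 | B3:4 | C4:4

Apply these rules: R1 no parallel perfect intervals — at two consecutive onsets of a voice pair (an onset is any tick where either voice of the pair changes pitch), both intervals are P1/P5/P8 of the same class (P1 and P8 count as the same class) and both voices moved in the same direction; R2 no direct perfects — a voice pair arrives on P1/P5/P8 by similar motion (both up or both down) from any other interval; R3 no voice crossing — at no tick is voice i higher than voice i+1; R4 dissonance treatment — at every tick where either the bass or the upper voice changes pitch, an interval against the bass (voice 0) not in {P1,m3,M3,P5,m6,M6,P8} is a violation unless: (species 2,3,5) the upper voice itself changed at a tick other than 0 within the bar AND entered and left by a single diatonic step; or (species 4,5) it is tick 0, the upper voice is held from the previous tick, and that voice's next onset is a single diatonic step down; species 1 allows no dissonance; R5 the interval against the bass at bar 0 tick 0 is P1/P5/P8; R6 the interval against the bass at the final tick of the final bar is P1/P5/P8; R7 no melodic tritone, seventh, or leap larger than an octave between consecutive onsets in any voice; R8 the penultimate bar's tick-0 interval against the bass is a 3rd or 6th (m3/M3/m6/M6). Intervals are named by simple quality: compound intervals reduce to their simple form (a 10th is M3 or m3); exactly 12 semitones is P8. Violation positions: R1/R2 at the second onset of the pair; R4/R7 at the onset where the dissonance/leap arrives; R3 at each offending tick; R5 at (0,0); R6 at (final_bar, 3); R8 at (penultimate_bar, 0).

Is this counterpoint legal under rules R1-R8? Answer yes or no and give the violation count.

No (1 violations)

bar 0: v0=C3 v1=C4 (P8)
bar 1: v0=B2 v1=G3 (m6)
bar 2: v0=G2 v1=E3 (M6)
bar 3: v0=A2 v1=C3 (m3)
bar 4: v0=C3 v1=E3 (M3)
bar 5: v0=B2 v1=D3 (m3)
bar 6: v0=A2 v1=A3 (P8)
bar 7: v0=G2 v1=E3 (M6)
bar 8: v0=A2 v1=F3 (m6)
bar 9: v0=D3 v1=B3 (M6)
bar 10: v0=C3 v1=C4 (P8)
  R7 @ bar9.0: C3->B3 leap 11st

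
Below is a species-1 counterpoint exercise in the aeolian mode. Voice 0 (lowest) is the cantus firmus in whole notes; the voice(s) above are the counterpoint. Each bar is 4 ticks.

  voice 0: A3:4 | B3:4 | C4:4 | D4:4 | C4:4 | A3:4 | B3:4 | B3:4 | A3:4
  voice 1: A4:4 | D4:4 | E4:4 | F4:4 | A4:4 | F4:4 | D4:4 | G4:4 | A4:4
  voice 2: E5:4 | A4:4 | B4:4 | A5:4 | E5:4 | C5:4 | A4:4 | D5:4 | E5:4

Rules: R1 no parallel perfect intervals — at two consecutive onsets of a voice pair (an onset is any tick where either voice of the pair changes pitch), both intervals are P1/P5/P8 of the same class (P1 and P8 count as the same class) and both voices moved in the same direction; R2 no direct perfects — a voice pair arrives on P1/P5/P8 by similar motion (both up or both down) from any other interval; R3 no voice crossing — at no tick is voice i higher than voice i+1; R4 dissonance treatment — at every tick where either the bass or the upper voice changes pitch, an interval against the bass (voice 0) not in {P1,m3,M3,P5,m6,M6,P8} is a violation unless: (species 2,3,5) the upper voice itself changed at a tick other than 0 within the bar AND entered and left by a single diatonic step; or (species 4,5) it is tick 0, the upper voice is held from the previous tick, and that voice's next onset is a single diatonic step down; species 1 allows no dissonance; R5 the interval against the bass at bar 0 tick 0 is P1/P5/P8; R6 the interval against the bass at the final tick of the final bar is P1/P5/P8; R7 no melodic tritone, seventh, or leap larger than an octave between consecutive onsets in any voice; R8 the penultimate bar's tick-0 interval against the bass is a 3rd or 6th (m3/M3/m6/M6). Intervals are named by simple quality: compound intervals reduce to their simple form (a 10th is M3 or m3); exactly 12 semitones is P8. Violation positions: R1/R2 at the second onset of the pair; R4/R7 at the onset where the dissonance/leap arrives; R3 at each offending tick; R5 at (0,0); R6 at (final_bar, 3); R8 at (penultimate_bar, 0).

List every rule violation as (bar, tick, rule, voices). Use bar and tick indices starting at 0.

(1, 0, R1, (1, 2))
(1, 0, R4, (0, 2))
(2, 0, R1, (1, 2))
(2, 0, R4, (0, 2))
(3, 0, R2, (0, 2))
(3, 0, R7, (2,))
(5, 0, R1, (1, 2))
(6, 0, R1, (1, 2))
(6, 0, R4, (0, 2))
(7, 0, R1, (1, 2))
(8, 0, R1, (1, 2))

bar 0: v0=A3 v1=A4 v2=E5 downbeat P5
bar 1: v0=B3 v1=D4 v2=A4 downbeat m7
bar 2: v0=C4 v1=E4 v2=B4 downbeat M7
bar 3: v0=D4 v1=F4 v2=A5 downbeat P5
bar 4: v0=C4 v1=A4 v2=E5 downbeat M3
bar 5: v0=A3 v1=F4 v2=C5 downbeat m3
bar 6: v0=B3 v1=D4 v2=A4 downbeat m7
bar 7: v0=B3 v1=G4 v2=D5 downbeat m3
bar 8: v0=A3 v1=A4 v2=E5 downbeat P5
  -> R1 @ bar 1 tick 0 v(1, 2): A4/E5 P5 -> D4/A4 P5 similar
  -> R4 @ bar 1 tick 0 v(0, 2): B3/A4 m7 untreated
  -> R1 @ bar 2 tick 0 v(1, 2): D4/A4 P5 -> E4/B4 P5 similar
  -> R4 @ bar 2 tick 0 v(0, 2): C4/B4 M7 untreated
  -> R2 @ bar 3 tick 0 v(0, 2): C4/B4 M7 -> D4/A5 P5 similar
  -> R7 @ bar 3 tick 0 v(2,): B4->A5 leap 10st
  -> R1 @ bar 5 tick 0 v(1, 2): A4/E5 P5 -> F4/C5 P5 similar
  -> R1 @ bar 6 tick 0 v(1, 2): F4/C5 P5 -> D4/A4 P5 similar
  -> R4 @ bar 6 tick 0 v(0, 2): B3/A4 m7 untreated
  -> R1 @ bar 7 tick 0 v(1, 2): D4/A4 P5 -> G4/D5 P5 similar
  -> R1 @ bar 8 tick 0 v(1, 2): G4/D5 P5 -> A4/E5 P5 similar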